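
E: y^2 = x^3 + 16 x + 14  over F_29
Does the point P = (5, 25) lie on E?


Check whether y^2 = x^3 + 16 x + 14 (mod 29) for (x, y) = (5, 25).
LHS: y^2 = 25^2 mod 29 = 16
RHS: x^3 + 16 x + 14 = 5^3 + 16*5 + 14 mod 29 = 16
LHS = RHS

Yes, on the curve


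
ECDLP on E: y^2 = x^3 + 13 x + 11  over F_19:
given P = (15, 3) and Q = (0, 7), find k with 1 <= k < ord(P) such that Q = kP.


Enumerate multiples of P until we hit Q = (0, 7):
  1P = (15, 3)
  2P = (0, 7)
Match found at i = 2.

k = 2


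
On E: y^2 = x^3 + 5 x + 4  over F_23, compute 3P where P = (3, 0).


k = 3 = 11_2 (binary, LSB first: 11)
Double-and-add from P = (3, 0):
  bit 0 = 1: acc = O + (3, 0) = (3, 0)
  bit 1 = 1: acc = (3, 0) + O = (3, 0)

3P = (3, 0)


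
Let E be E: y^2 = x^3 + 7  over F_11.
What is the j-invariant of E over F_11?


Delta = -16(4 a^3 + 27 b^2) mod 11 = 7
-1728 * (4 a)^3 = -1728 * (4*0)^3 mod 11 = 0
j = 0 * 7^(-1) mod 11 = 0

j = 0 (mod 11)


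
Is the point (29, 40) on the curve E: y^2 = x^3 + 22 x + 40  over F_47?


Check whether y^2 = x^3 + 22 x + 40 (mod 47) for (x, y) = (29, 40).
LHS: y^2 = 40^2 mod 47 = 2
RHS: x^3 + 22 x + 40 = 29^3 + 22*29 + 40 mod 47 = 16
LHS != RHS

No, not on the curve


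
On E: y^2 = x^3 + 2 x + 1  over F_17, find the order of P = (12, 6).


Compute successive multiples of P until we hit O:
  1P = (12, 6)
  2P = (1, 15)
  3P = (2, 9)
  4P = (7, 1)
  5P = (16, 7)
  6P = (5, 0)
  7P = (16, 10)
  8P = (7, 16)
  ... (continuing to 12P)
  12P = O

ord(P) = 12


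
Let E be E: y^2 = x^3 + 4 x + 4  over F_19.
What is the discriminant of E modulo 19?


4 a^3 + 27 b^2 = 4*4^3 + 27*4^2 = 256 + 432 = 688
Delta = -16 * (688) = -11008
Delta mod 19 = 12

Delta = 12 (mod 19)


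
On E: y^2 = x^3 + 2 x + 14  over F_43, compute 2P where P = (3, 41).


Doubling: s = (3 x1^2 + a) / (2 y1)
s = (3*3^2 + 2) / (2*41) mod 43 = 25
x3 = s^2 - 2 x1 mod 43 = 25^2 - 2*3 = 17
y3 = s (x1 - x3) - y1 mod 43 = 25 * (3 - 17) - 41 = 39

2P = (17, 39)


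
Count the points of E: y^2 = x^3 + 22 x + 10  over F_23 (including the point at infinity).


For each x in F_23, count y with y^2 = x^3 + 22 x + 10 mod 23:
  x = 2: RHS = 16, y in [4, 19]  -> 2 point(s)
  x = 4: RHS = 1, y in [1, 22]  -> 2 point(s)
  x = 6: RHS = 13, y in [6, 17]  -> 2 point(s)
  x = 7: RHS = 1, y in [1, 22]  -> 2 point(s)
  x = 8: RHS = 8, y in [10, 13]  -> 2 point(s)
  x = 12: RHS = 1, y in [1, 22]  -> 2 point(s)
  x = 13: RHS = 9, y in [3, 20]  -> 2 point(s)
  x = 14: RHS = 3, y in [7, 16]  -> 2 point(s)
  x = 15: RHS = 12, y in [9, 14]  -> 2 point(s)
  x = 20: RHS = 9, y in [3, 20]  -> 2 point(s)
  x = 21: RHS = 4, y in [2, 21]  -> 2 point(s)
Affine points: 22. Add the point at infinity: total = 23.

#E(F_23) = 23


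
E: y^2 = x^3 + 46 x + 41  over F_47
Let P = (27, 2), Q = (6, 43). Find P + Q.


P != Q, so use the chord formula.
s = (y2 - y1) / (x2 - x1) = (41) / (26) mod 47 = 7
x3 = s^2 - x1 - x2 mod 47 = 7^2 - 27 - 6 = 16
y3 = s (x1 - x3) - y1 mod 47 = 7 * (27 - 16) - 2 = 28

P + Q = (16, 28)


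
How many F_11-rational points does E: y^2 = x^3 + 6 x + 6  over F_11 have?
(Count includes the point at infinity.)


For each x in F_11, count y with y^2 = x^3 + 6 x + 6 mod 11:
  x = 2: RHS = 4, y in [2, 9]  -> 2 point(s)
  x = 6: RHS = 5, y in [4, 7]  -> 2 point(s)
  x = 8: RHS = 5, y in [4, 7]  -> 2 point(s)
Affine points: 6. Add the point at infinity: total = 7.

#E(F_11) = 7


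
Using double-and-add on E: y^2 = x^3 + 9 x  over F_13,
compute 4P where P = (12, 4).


k = 4 = 100_2 (binary, LSB first: 001)
Double-and-add from P = (12, 4):
  bit 0 = 0: acc unchanged = O
  bit 1 = 0: acc unchanged = O
  bit 2 = 1: acc = O + (12, 9) = (12, 9)

4P = (12, 9)


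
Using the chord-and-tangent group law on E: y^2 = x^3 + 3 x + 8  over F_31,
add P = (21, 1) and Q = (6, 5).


P != Q, so use the chord formula.
s = (y2 - y1) / (x2 - x1) = (4) / (16) mod 31 = 8
x3 = s^2 - x1 - x2 mod 31 = 8^2 - 21 - 6 = 6
y3 = s (x1 - x3) - y1 mod 31 = 8 * (21 - 6) - 1 = 26

P + Q = (6, 26)


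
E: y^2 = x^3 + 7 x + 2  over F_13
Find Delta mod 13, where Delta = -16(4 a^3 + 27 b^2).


4 a^3 + 27 b^2 = 4*7^3 + 27*2^2 = 1372 + 108 = 1480
Delta = -16 * (1480) = -23680
Delta mod 13 = 6

Delta = 6 (mod 13)


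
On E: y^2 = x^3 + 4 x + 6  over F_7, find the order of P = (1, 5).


Compute successive multiples of P until we hit O:
  1P = (1, 5)
  2P = (5, 2)
  3P = (2, 1)
  4P = (6, 1)
  5P = (4, 3)
  6P = (4, 4)
  7P = (6, 6)
  8P = (2, 6)
  ... (continuing to 11P)
  11P = O

ord(P) = 11


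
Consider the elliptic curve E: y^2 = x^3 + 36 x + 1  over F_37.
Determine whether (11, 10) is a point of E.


Check whether y^2 = x^3 + 36 x + 1 (mod 37) for (x, y) = (11, 10).
LHS: y^2 = 10^2 mod 37 = 26
RHS: x^3 + 36 x + 1 = 11^3 + 36*11 + 1 mod 37 = 26
LHS = RHS

Yes, on the curve


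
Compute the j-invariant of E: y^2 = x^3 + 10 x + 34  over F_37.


Delta = -16(4 a^3 + 27 b^2) mod 37 = 7
-1728 * (4 a)^3 = -1728 * (4*10)^3 mod 37 = 1
j = 1 * 7^(-1) mod 37 = 16

j = 16 (mod 37)


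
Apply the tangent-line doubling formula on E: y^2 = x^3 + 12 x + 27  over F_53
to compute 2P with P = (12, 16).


Doubling: s = (3 x1^2 + a) / (2 y1)
s = (3*12^2 + 12) / (2*16) mod 53 = 47
x3 = s^2 - 2 x1 mod 53 = 47^2 - 2*12 = 12
y3 = s (x1 - x3) - y1 mod 53 = 47 * (12 - 12) - 16 = 37

2P = (12, 37)


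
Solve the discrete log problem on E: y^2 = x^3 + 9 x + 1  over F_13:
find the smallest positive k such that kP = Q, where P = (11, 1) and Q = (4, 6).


Enumerate multiples of P until we hit Q = (4, 6):
  1P = (11, 1)
  2P = (7, 2)
  3P = (4, 7)
  4P = (12, 11)
  5P = (12, 2)
  6P = (4, 6)
Match found at i = 6.

k = 6


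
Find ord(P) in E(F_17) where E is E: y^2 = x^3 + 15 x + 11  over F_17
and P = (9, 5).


Compute successive multiples of P until we hit O:
  1P = (9, 5)
  2P = (3, 7)
  3P = (7, 0)
  4P = (3, 10)
  5P = (9, 12)
  6P = O

ord(P) = 6


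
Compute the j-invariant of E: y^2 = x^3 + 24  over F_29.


Delta = -16(4 a^3 + 27 b^2) mod 29 = 17
-1728 * (4 a)^3 = -1728 * (4*0)^3 mod 29 = 0
j = 0 * 17^(-1) mod 29 = 0

j = 0 (mod 29)


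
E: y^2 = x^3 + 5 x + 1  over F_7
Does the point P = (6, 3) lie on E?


Check whether y^2 = x^3 + 5 x + 1 (mod 7) for (x, y) = (6, 3).
LHS: y^2 = 3^2 mod 7 = 2
RHS: x^3 + 5 x + 1 = 6^3 + 5*6 + 1 mod 7 = 2
LHS = RHS

Yes, on the curve


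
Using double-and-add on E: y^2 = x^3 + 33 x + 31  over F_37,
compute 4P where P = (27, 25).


k = 4 = 100_2 (binary, LSB first: 001)
Double-and-add from P = (27, 25):
  bit 0 = 0: acc unchanged = O
  bit 1 = 0: acc unchanged = O
  bit 2 = 1: acc = O + (25, 4) = (25, 4)

4P = (25, 4)


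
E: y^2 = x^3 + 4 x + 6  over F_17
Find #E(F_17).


For each x in F_17, count y with y^2 = x^3 + 4 x + 6 mod 17:
  x = 4: RHS = 1, y in [1, 16]  -> 2 point(s)
  x = 5: RHS = 15, y in [7, 10]  -> 2 point(s)
  x = 6: RHS = 8, y in [5, 12]  -> 2 point(s)
  x = 10: RHS = 9, y in [3, 14]  -> 2 point(s)
  x = 11: RHS = 4, y in [2, 15]  -> 2 point(s)
  x = 14: RHS = 1, y in [1, 16]  -> 2 point(s)
  x = 16: RHS = 1, y in [1, 16]  -> 2 point(s)
Affine points: 14. Add the point at infinity: total = 15.

#E(F_17) = 15


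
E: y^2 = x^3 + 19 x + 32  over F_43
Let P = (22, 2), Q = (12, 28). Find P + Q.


P != Q, so use the chord formula.
s = (y2 - y1) / (x2 - x1) = (26) / (33) mod 43 = 6
x3 = s^2 - x1 - x2 mod 43 = 6^2 - 22 - 12 = 2
y3 = s (x1 - x3) - y1 mod 43 = 6 * (22 - 2) - 2 = 32

P + Q = (2, 32)


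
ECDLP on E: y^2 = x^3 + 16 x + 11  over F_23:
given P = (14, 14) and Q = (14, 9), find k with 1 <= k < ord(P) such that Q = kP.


Enumerate multiples of P until we hit Q = (14, 9):
  1P = (14, 14)
  2P = (13, 1)
  3P = (4, 1)
  4P = (6, 1)
  5P = (6, 22)
  6P = (4, 22)
  7P = (13, 22)
  8P = (14, 9)
Match found at i = 8.

k = 8


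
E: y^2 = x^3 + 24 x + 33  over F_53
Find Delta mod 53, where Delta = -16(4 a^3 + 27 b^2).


4 a^3 + 27 b^2 = 4*24^3 + 27*33^2 = 55296 + 29403 = 84699
Delta = -16 * (84699) = -1355184
Delta mod 53 = 26

Delta = 26 (mod 53)


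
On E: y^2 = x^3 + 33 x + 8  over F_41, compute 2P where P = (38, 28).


Doubling: s = (3 x1^2 + a) / (2 y1)
s = (3*38^2 + 33) / (2*28) mod 41 = 4
x3 = s^2 - 2 x1 mod 41 = 4^2 - 2*38 = 22
y3 = s (x1 - x3) - y1 mod 41 = 4 * (38 - 22) - 28 = 36

2P = (22, 36)


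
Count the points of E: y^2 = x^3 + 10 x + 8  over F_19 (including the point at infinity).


For each x in F_19, count y with y^2 = x^3 + 10 x + 8 mod 19:
  x = 1: RHS = 0, y in [0]  -> 1 point(s)
  x = 2: RHS = 17, y in [6, 13]  -> 2 point(s)
  x = 4: RHS = 17, y in [6, 13]  -> 2 point(s)
  x = 8: RHS = 11, y in [7, 12]  -> 2 point(s)
  x = 10: RHS = 6, y in [5, 14]  -> 2 point(s)
  x = 11: RHS = 5, y in [9, 10]  -> 2 point(s)
  x = 13: RHS = 17, y in [6, 13]  -> 2 point(s)
  x = 14: RHS = 4, y in [2, 17]  -> 2 point(s)
  x = 18: RHS = 16, y in [4, 15]  -> 2 point(s)
Affine points: 17. Add the point at infinity: total = 18.

#E(F_19) = 18


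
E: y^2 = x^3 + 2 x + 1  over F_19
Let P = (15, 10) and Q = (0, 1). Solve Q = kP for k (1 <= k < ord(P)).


Enumerate multiples of P until we hit Q = (0, 1):
  1P = (15, 10)
  2P = (0, 18)
  3P = (8, 4)
  4P = (1, 2)
  5P = (1, 17)
  6P = (8, 15)
  7P = (0, 1)
Match found at i = 7.

k = 7


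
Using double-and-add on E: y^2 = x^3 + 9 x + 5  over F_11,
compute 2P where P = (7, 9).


k = 2 = 10_2 (binary, LSB first: 01)
Double-and-add from P = (7, 9):
  bit 0 = 0: acc unchanged = O
  bit 1 = 1: acc = O + (0, 4) = (0, 4)

2P = (0, 4)


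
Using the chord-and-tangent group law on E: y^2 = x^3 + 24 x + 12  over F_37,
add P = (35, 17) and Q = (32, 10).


P != Q, so use the chord formula.
s = (y2 - y1) / (x2 - x1) = (30) / (34) mod 37 = 27
x3 = s^2 - x1 - x2 mod 37 = 27^2 - 35 - 32 = 33
y3 = s (x1 - x3) - y1 mod 37 = 27 * (35 - 33) - 17 = 0

P + Q = (33, 0)


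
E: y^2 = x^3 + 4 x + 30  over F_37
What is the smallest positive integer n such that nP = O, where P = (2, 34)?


Compute successive multiples of P until we hit O:
  1P = (2, 34)
  2P = (36, 32)
  3P = (20, 28)
  4P = (11, 6)
  5P = (25, 17)
  6P = (6, 14)
  7P = (17, 4)
  8P = (22, 6)
  ... (continuing to 43P)
  43P = O

ord(P) = 43


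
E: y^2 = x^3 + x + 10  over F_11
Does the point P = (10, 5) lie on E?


Check whether y^2 = x^3 + 1 x + 10 (mod 11) for (x, y) = (10, 5).
LHS: y^2 = 5^2 mod 11 = 3
RHS: x^3 + 1 x + 10 = 10^3 + 1*10 + 10 mod 11 = 8
LHS != RHS

No, not on the curve


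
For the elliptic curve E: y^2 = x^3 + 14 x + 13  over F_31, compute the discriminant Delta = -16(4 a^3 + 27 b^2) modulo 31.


4 a^3 + 27 b^2 = 4*14^3 + 27*13^2 = 10976 + 4563 = 15539
Delta = -16 * (15539) = -248624
Delta mod 31 = 27

Delta = 27 (mod 31)


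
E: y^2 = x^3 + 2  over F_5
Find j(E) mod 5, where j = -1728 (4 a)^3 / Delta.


Delta = -16(4 a^3 + 27 b^2) mod 5 = 2
-1728 * (4 a)^3 = -1728 * (4*0)^3 mod 5 = 0
j = 0 * 2^(-1) mod 5 = 0

j = 0 (mod 5)


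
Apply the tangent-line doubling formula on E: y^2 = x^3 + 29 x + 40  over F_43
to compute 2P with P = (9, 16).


Doubling: s = (3 x1^2 + a) / (2 y1)
s = (3*9^2 + 29) / (2*16) mod 43 = 30
x3 = s^2 - 2 x1 mod 43 = 30^2 - 2*9 = 22
y3 = s (x1 - x3) - y1 mod 43 = 30 * (9 - 22) - 16 = 24

2P = (22, 24)


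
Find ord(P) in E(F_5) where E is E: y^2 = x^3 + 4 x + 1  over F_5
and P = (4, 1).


Compute successive multiples of P until we hit O:
  1P = (4, 1)
  2P = (3, 0)
  3P = (4, 4)
  4P = O

ord(P) = 4


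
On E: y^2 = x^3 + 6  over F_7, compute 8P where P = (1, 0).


k = 8 = 1000_2 (binary, LSB first: 0001)
Double-and-add from P = (1, 0):
  bit 0 = 0: acc unchanged = O
  bit 1 = 0: acc unchanged = O
  bit 2 = 0: acc unchanged = O
  bit 3 = 1: acc = O + O = O

8P = O


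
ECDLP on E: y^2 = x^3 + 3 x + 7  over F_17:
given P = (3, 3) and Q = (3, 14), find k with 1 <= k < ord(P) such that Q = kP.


Enumerate multiples of P until we hit Q = (3, 14):
  1P = (3, 3)
  2P = (2, 2)
  3P = (13, 4)
  4P = (9, 10)
  5P = (4, 10)
  6P = (8, 13)
  7P = (10, 0)
  8P = (8, 4)
  9P = (4, 7)
  10P = (9, 7)
  11P = (13, 13)
  12P = (2, 15)
  13P = (3, 14)
Match found at i = 13.

k = 13


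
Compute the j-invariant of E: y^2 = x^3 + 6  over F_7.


Delta = -16(4 a^3 + 27 b^2) mod 7 = 2
-1728 * (4 a)^3 = -1728 * (4*0)^3 mod 7 = 0
j = 0 * 2^(-1) mod 7 = 0

j = 0 (mod 7)


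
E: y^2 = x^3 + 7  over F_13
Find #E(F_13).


For each x in F_13, count y with y^2 = x^3 + 0 x + 7 mod 13:
  x = 7: RHS = 12, y in [5, 8]  -> 2 point(s)
  x = 8: RHS = 12, y in [5, 8]  -> 2 point(s)
  x = 11: RHS = 12, y in [5, 8]  -> 2 point(s)
Affine points: 6. Add the point at infinity: total = 7.

#E(F_13) = 7


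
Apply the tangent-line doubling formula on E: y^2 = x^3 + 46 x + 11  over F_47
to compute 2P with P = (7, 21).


Doubling: s = (3 x1^2 + a) / (2 y1)
s = (3*7^2 + 46) / (2*21) mod 47 = 46
x3 = s^2 - 2 x1 mod 47 = 46^2 - 2*7 = 34
y3 = s (x1 - x3) - y1 mod 47 = 46 * (7 - 34) - 21 = 6

2P = (34, 6)


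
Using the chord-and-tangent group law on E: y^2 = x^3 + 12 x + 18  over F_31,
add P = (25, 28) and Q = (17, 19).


P != Q, so use the chord formula.
s = (y2 - y1) / (x2 - x1) = (22) / (23) mod 31 = 5
x3 = s^2 - x1 - x2 mod 31 = 5^2 - 25 - 17 = 14
y3 = s (x1 - x3) - y1 mod 31 = 5 * (25 - 14) - 28 = 27

P + Q = (14, 27)


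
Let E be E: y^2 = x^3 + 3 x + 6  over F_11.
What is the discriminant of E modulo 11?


4 a^3 + 27 b^2 = 4*3^3 + 27*6^2 = 108 + 972 = 1080
Delta = -16 * (1080) = -17280
Delta mod 11 = 1

Delta = 1 (mod 11)


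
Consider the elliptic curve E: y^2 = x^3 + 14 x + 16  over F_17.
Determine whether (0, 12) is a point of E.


Check whether y^2 = x^3 + 14 x + 16 (mod 17) for (x, y) = (0, 12).
LHS: y^2 = 12^2 mod 17 = 8
RHS: x^3 + 14 x + 16 = 0^3 + 14*0 + 16 mod 17 = 16
LHS != RHS

No, not on the curve


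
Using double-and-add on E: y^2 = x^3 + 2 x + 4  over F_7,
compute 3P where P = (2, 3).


k = 3 = 11_2 (binary, LSB first: 11)
Double-and-add from P = (2, 3):
  bit 0 = 1: acc = O + (2, 3) = (2, 3)
  bit 1 = 1: acc = (2, 3) + (3, 4) = (3, 3)

3P = (3, 3)


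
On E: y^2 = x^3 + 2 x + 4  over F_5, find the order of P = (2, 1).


Compute successive multiples of P until we hit O:
  1P = (2, 1)
  2P = (0, 3)
  3P = (4, 1)
  4P = (4, 4)
  5P = (0, 2)
  6P = (2, 4)
  7P = O

ord(P) = 7


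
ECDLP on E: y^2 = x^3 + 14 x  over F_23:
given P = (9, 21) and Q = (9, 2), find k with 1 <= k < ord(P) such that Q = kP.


Enumerate multiples of P until we hit Q = (9, 2):
  1P = (9, 21)
  2P = (6, 22)
  3P = (3, 0)
  4P = (6, 1)
  5P = (9, 2)
Match found at i = 5.

k = 5


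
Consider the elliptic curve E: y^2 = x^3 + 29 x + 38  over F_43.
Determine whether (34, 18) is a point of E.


Check whether y^2 = x^3 + 29 x + 38 (mod 43) for (x, y) = (34, 18).
LHS: y^2 = 18^2 mod 43 = 23
RHS: x^3 + 29 x + 38 = 34^3 + 29*34 + 38 mod 43 = 37
LHS != RHS

No, not on the curve


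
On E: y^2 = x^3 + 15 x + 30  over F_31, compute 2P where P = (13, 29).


Doubling: s = (3 x1^2 + a) / (2 y1)
s = (3*13^2 + 15) / (2*29) mod 31 = 9
x3 = s^2 - 2 x1 mod 31 = 9^2 - 2*13 = 24
y3 = s (x1 - x3) - y1 mod 31 = 9 * (13 - 24) - 29 = 27

2P = (24, 27)


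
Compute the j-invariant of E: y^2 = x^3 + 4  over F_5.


Delta = -16(4 a^3 + 27 b^2) mod 5 = 3
-1728 * (4 a)^3 = -1728 * (4*0)^3 mod 5 = 0
j = 0 * 3^(-1) mod 5 = 0

j = 0 (mod 5)


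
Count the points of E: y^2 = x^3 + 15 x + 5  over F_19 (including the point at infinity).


For each x in F_19, count y with y^2 = x^3 + 15 x + 5 mod 19:
  x = 0: RHS = 5, y in [9, 10]  -> 2 point(s)
  x = 2: RHS = 5, y in [9, 10]  -> 2 point(s)
  x = 3: RHS = 1, y in [1, 18]  -> 2 point(s)
  x = 6: RHS = 7, y in [8, 11]  -> 2 point(s)
  x = 7: RHS = 16, y in [4, 15]  -> 2 point(s)
  x = 11: RHS = 0, y in [0]  -> 1 point(s)
  x = 16: RHS = 9, y in [3, 16]  -> 2 point(s)
  x = 17: RHS = 5, y in [9, 10]  -> 2 point(s)
Affine points: 15. Add the point at infinity: total = 16.

#E(F_19) = 16


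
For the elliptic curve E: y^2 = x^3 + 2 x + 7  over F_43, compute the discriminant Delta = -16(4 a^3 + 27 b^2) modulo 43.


4 a^3 + 27 b^2 = 4*2^3 + 27*7^2 = 32 + 1323 = 1355
Delta = -16 * (1355) = -21680
Delta mod 43 = 35

Delta = 35 (mod 43)


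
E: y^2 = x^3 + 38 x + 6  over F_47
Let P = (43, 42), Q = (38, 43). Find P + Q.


P != Q, so use the chord formula.
s = (y2 - y1) / (x2 - x1) = (1) / (42) mod 47 = 28
x3 = s^2 - x1 - x2 mod 47 = 28^2 - 43 - 38 = 45
y3 = s (x1 - x3) - y1 mod 47 = 28 * (43 - 45) - 42 = 43

P + Q = (45, 43)


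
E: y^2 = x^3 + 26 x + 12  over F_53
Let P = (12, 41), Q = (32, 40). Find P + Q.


P != Q, so use the chord formula.
s = (y2 - y1) / (x2 - x1) = (52) / (20) mod 53 = 45
x3 = s^2 - x1 - x2 mod 53 = 45^2 - 12 - 32 = 20
y3 = s (x1 - x3) - y1 mod 53 = 45 * (12 - 20) - 41 = 23

P + Q = (20, 23)


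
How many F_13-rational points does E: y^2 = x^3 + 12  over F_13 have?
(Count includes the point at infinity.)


For each x in F_13, count y with y^2 = x^3 + 0 x + 12 mod 13:
  x = 0: RHS = 12, y in [5, 8]  -> 2 point(s)
  x = 1: RHS = 0, y in [0]  -> 1 point(s)
  x = 3: RHS = 0, y in [0]  -> 1 point(s)
  x = 7: RHS = 4, y in [2, 11]  -> 2 point(s)
  x = 8: RHS = 4, y in [2, 11]  -> 2 point(s)
  x = 9: RHS = 0, y in [0]  -> 1 point(s)
  x = 11: RHS = 4, y in [2, 11]  -> 2 point(s)
Affine points: 11. Add the point at infinity: total = 12.

#E(F_13) = 12


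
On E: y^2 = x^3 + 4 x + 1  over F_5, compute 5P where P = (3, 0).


k = 5 = 101_2 (binary, LSB first: 101)
Double-and-add from P = (3, 0):
  bit 0 = 1: acc = O + (3, 0) = (3, 0)
  bit 1 = 0: acc unchanged = (3, 0)
  bit 2 = 1: acc = (3, 0) + O = (3, 0)

5P = (3, 0)


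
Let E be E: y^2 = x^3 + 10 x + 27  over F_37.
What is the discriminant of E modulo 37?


4 a^3 + 27 b^2 = 4*10^3 + 27*27^2 = 4000 + 19683 = 23683
Delta = -16 * (23683) = -378928
Delta mod 37 = 26

Delta = 26 (mod 37)


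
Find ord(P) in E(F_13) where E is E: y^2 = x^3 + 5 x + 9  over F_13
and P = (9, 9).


Compute successive multiples of P until we hit O:
  1P = (9, 9)
  2P = (7, 7)
  3P = (11, 2)
  4P = (2, 12)
  5P = (12, 9)
  6P = (5, 4)
  7P = (3, 5)
  8P = (0, 10)
  ... (continuing to 17P)
  17P = O

ord(P) = 17


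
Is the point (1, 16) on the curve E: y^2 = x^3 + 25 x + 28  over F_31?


Check whether y^2 = x^3 + 25 x + 28 (mod 31) for (x, y) = (1, 16).
LHS: y^2 = 16^2 mod 31 = 8
RHS: x^3 + 25 x + 28 = 1^3 + 25*1 + 28 mod 31 = 23
LHS != RHS

No, not on the curve


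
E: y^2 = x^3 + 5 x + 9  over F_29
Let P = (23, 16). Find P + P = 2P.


Doubling: s = (3 x1^2 + a) / (2 y1)
s = (3*23^2 + 5) / (2*16) mod 29 = 28
x3 = s^2 - 2 x1 mod 29 = 28^2 - 2*23 = 13
y3 = s (x1 - x3) - y1 mod 29 = 28 * (23 - 13) - 16 = 3

2P = (13, 3)


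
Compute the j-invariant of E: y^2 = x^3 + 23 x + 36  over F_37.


Delta = -16(4 a^3 + 27 b^2) mod 37 = 26
-1728 * (4 a)^3 = -1728 * (4*23)^3 mod 37 = 31
j = 31 * 26^(-1) mod 37 = 14

j = 14 (mod 37)


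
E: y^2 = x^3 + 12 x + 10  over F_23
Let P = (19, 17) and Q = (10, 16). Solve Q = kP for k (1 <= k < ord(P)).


Enumerate multiples of P until we hit Q = (10, 16):
  1P = (19, 17)
  2P = (10, 7)
  3P = (10, 16)
Match found at i = 3.

k = 3


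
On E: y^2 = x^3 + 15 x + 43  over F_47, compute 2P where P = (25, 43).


Doubling: s = (3 x1^2 + a) / (2 y1)
s = (3*25^2 + 15) / (2*43) mod 47 = 34
x3 = s^2 - 2 x1 mod 47 = 34^2 - 2*25 = 25
y3 = s (x1 - x3) - y1 mod 47 = 34 * (25 - 25) - 43 = 4

2P = (25, 4)


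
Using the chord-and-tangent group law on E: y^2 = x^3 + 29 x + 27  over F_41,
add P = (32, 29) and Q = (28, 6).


P != Q, so use the chord formula.
s = (y2 - y1) / (x2 - x1) = (18) / (37) mod 41 = 16
x3 = s^2 - x1 - x2 mod 41 = 16^2 - 32 - 28 = 32
y3 = s (x1 - x3) - y1 mod 41 = 16 * (32 - 32) - 29 = 12

P + Q = (32, 12)


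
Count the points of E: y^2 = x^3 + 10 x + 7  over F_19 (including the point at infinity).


For each x in F_19, count y with y^2 = x^3 + 10 x + 7 mod 19:
  x = 0: RHS = 7, y in [8, 11]  -> 2 point(s)
  x = 2: RHS = 16, y in [4, 15]  -> 2 point(s)
  x = 3: RHS = 7, y in [8, 11]  -> 2 point(s)
  x = 4: RHS = 16, y in [4, 15]  -> 2 point(s)
  x = 5: RHS = 11, y in [7, 12]  -> 2 point(s)
  x = 6: RHS = 17, y in [6, 13]  -> 2 point(s)
  x = 9: RHS = 9, y in [3, 16]  -> 2 point(s)
  x = 10: RHS = 5, y in [9, 10]  -> 2 point(s)
  x = 11: RHS = 4, y in [2, 17]  -> 2 point(s)
  x = 13: RHS = 16, y in [4, 15]  -> 2 point(s)
  x = 15: RHS = 17, y in [6, 13]  -> 2 point(s)
  x = 16: RHS = 7, y in [8, 11]  -> 2 point(s)
  x = 17: RHS = 17, y in [6, 13]  -> 2 point(s)
Affine points: 26. Add the point at infinity: total = 27.

#E(F_19) = 27


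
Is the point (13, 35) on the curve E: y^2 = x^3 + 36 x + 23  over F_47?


Check whether y^2 = x^3 + 36 x + 23 (mod 47) for (x, y) = (13, 35).
LHS: y^2 = 35^2 mod 47 = 3
RHS: x^3 + 36 x + 23 = 13^3 + 36*13 + 23 mod 47 = 9
LHS != RHS

No, not on the curve


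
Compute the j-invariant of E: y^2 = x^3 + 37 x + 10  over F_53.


Delta = -16(4 a^3 + 27 b^2) mod 53 = 1
-1728 * (4 a)^3 = -1728 * (4*37)^3 mod 53 = 33
j = 33 * 1^(-1) mod 53 = 33

j = 33 (mod 53)


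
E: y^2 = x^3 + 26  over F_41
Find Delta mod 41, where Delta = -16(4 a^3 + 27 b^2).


4 a^3 + 27 b^2 = 4*0^3 + 27*26^2 = 0 + 18252 = 18252
Delta = -16 * (18252) = -292032
Delta mod 41 = 11

Delta = 11 (mod 41)


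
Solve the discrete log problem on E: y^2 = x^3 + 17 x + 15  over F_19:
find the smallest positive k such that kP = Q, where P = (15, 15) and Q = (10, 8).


Enumerate multiples of P until we hit Q = (10, 8):
  1P = (15, 15)
  2P = (9, 17)
  3P = (12, 3)
  4P = (8, 13)
  5P = (5, 15)
  6P = (18, 4)
  7P = (10, 11)
  8P = (3, 6)
  9P = (17, 12)
  10P = (13, 1)
  11P = (2, 0)
  12P = (13, 18)
  13P = (17, 7)
  14P = (3, 13)
  15P = (10, 8)
Match found at i = 15.

k = 15


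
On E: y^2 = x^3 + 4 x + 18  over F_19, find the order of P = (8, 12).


Compute successive multiples of P until we hit O:
  1P = (8, 12)
  2P = (9, 2)
  3P = (7, 16)
  4P = (1, 17)
  5P = (14, 14)
  6P = (14, 5)
  7P = (1, 2)
  8P = (7, 3)
  ... (continuing to 11P)
  11P = O

ord(P) = 11


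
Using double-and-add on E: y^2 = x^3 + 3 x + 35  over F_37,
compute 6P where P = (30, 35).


k = 6 = 110_2 (binary, LSB first: 011)
Double-and-add from P = (30, 35):
  bit 0 = 0: acc unchanged = O
  bit 1 = 1: acc = O + (5, 8) = (5, 8)
  bit 2 = 1: acc = (5, 8) + (34, 31) = (8, 33)

6P = (8, 33)


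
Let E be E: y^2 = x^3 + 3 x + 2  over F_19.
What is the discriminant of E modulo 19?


4 a^3 + 27 b^2 = 4*3^3 + 27*2^2 = 108 + 108 = 216
Delta = -16 * (216) = -3456
Delta mod 19 = 2

Delta = 2 (mod 19)


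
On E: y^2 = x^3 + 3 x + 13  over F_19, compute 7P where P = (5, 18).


k = 7 = 111_2 (binary, LSB first: 111)
Double-and-add from P = (5, 18):
  bit 0 = 1: acc = O + (5, 18) = (5, 18)
  bit 1 = 1: acc = (5, 18) + (10, 6) = (9, 3)
  bit 2 = 1: acc = (9, 3) + (6, 0) = (5, 1)

7P = (5, 1)


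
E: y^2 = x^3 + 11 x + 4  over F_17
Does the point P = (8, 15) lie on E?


Check whether y^2 = x^3 + 11 x + 4 (mod 17) for (x, y) = (8, 15).
LHS: y^2 = 15^2 mod 17 = 4
RHS: x^3 + 11 x + 4 = 8^3 + 11*8 + 4 mod 17 = 9
LHS != RHS

No, not on the curve


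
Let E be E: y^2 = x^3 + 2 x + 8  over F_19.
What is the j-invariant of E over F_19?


Delta = -16(4 a^3 + 27 b^2) mod 19 = 17
-1728 * (4 a)^3 = -1728 * (4*2)^3 mod 19 = 18
j = 18 * 17^(-1) mod 19 = 10

j = 10 (mod 19)


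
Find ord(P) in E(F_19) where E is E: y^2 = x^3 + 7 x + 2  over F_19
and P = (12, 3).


Compute successive multiples of P until we hit O:
  1P = (12, 3)
  2P = (12, 16)
  3P = O

ord(P) = 3


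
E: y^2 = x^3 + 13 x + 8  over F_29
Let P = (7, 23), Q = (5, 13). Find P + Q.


P != Q, so use the chord formula.
s = (y2 - y1) / (x2 - x1) = (19) / (27) mod 29 = 5
x3 = s^2 - x1 - x2 mod 29 = 5^2 - 7 - 5 = 13
y3 = s (x1 - x3) - y1 mod 29 = 5 * (7 - 13) - 23 = 5

P + Q = (13, 5)


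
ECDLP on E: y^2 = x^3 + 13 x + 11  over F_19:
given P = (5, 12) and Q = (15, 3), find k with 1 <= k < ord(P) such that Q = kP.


Enumerate multiples of P until we hit Q = (15, 3):
  1P = (5, 12)
  2P = (14, 12)
  3P = (0, 7)
  4P = (15, 16)
  5P = (6, 18)
  6P = (6, 1)
  7P = (15, 3)
Match found at i = 7.

k = 7


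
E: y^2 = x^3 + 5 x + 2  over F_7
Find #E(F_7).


For each x in F_7, count y with y^2 = x^3 + 5 x + 2 mod 7:
  x = 0: RHS = 2, y in [3, 4]  -> 2 point(s)
  x = 1: RHS = 1, y in [1, 6]  -> 2 point(s)
  x = 3: RHS = 2, y in [3, 4]  -> 2 point(s)
  x = 4: RHS = 2, y in [3, 4]  -> 2 point(s)
Affine points: 8. Add the point at infinity: total = 9.

#E(F_7) = 9


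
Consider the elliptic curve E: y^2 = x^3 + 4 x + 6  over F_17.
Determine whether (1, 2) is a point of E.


Check whether y^2 = x^3 + 4 x + 6 (mod 17) for (x, y) = (1, 2).
LHS: y^2 = 2^2 mod 17 = 4
RHS: x^3 + 4 x + 6 = 1^3 + 4*1 + 6 mod 17 = 11
LHS != RHS

No, not on the curve


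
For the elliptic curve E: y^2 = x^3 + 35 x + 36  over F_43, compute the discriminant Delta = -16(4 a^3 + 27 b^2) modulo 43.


4 a^3 + 27 b^2 = 4*35^3 + 27*36^2 = 171500 + 34992 = 206492
Delta = -16 * (206492) = -3303872
Delta mod 43 = 33

Delta = 33 (mod 43)


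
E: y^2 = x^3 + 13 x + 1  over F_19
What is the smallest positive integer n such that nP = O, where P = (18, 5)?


Compute successive multiples of P until we hit O:
  1P = (18, 5)
  2P = (0, 1)
  3P = (17, 10)
  4P = (9, 7)
  5P = (8, 16)
  6P = (2, 4)
  7P = (16, 7)
  8P = (5, 1)
  ... (continuing to 25P)
  25P = O

ord(P) = 25


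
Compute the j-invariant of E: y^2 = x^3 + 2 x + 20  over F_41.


Delta = -16(4 a^3 + 27 b^2) mod 41 = 36
-1728 * (4 a)^3 = -1728 * (4*2)^3 mod 41 = 3
j = 3 * 36^(-1) mod 41 = 24

j = 24 (mod 41)


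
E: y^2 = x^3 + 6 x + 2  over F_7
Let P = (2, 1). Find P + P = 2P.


Doubling: s = (3 x1^2 + a) / (2 y1)
s = (3*2^2 + 6) / (2*1) mod 7 = 2
x3 = s^2 - 2 x1 mod 7 = 2^2 - 2*2 = 0
y3 = s (x1 - x3) - y1 mod 7 = 2 * (2 - 0) - 1 = 3

2P = (0, 3)


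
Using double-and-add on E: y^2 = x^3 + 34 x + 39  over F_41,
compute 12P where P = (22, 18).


k = 12 = 1100_2 (binary, LSB first: 0011)
Double-and-add from P = (22, 18):
  bit 0 = 0: acc unchanged = O
  bit 1 = 0: acc unchanged = O
  bit 2 = 1: acc = O + (18, 28) = (18, 28)
  bit 3 = 1: acc = (18, 28) + (21, 25) = (3, 39)

12P = (3, 39)


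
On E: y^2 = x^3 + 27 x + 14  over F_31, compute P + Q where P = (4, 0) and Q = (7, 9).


P != Q, so use the chord formula.
s = (y2 - y1) / (x2 - x1) = (9) / (3) mod 31 = 3
x3 = s^2 - x1 - x2 mod 31 = 3^2 - 4 - 7 = 29
y3 = s (x1 - x3) - y1 mod 31 = 3 * (4 - 29) - 0 = 18

P + Q = (29, 18)


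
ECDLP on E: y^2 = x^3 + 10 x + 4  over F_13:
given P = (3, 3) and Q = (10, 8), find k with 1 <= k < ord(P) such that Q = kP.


Enumerate multiples of P until we hit Q = (10, 8):
  1P = (3, 3)
  2P = (10, 8)
Match found at i = 2.

k = 2


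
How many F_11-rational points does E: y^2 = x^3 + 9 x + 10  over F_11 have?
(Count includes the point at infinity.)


For each x in F_11, count y with y^2 = x^3 + 9 x + 10 mod 11:
  x = 1: RHS = 9, y in [3, 8]  -> 2 point(s)
  x = 2: RHS = 3, y in [5, 6]  -> 2 point(s)
  x = 3: RHS = 9, y in [3, 8]  -> 2 point(s)
  x = 4: RHS = 0, y in [0]  -> 1 point(s)
  x = 5: RHS = 4, y in [2, 9]  -> 2 point(s)
  x = 6: RHS = 5, y in [4, 7]  -> 2 point(s)
  x = 7: RHS = 9, y in [3, 8]  -> 2 point(s)
  x = 8: RHS = 0, y in [0]  -> 1 point(s)
  x = 10: RHS = 0, y in [0]  -> 1 point(s)
Affine points: 15. Add the point at infinity: total = 16.

#E(F_11) = 16


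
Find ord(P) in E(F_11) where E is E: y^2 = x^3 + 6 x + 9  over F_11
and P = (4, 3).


Compute successive multiples of P until we hit O:
  1P = (4, 3)
  2P = (7, 3)
  3P = (0, 8)
  4P = (1, 7)
  5P = (9, 0)
  6P = (1, 4)
  7P = (0, 3)
  8P = (7, 8)
  ... (continuing to 10P)
  10P = O

ord(P) = 10


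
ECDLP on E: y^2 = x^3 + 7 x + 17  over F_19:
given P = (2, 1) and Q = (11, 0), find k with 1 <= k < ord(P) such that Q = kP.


Enumerate multiples of P until we hit Q = (11, 0):
  1P = (2, 1)
  2P = (15, 18)
  3P = (0, 6)
  4P = (9, 7)
  5P = (13, 14)
  6P = (1, 14)
  7P = (14, 3)
  8P = (12, 10)
  9P = (6, 3)
  10P = (16, 11)
  11P = (5, 5)
  12P = (18, 3)
  13P = (10, 17)
  14P = (11, 0)
Match found at i = 14.

k = 14


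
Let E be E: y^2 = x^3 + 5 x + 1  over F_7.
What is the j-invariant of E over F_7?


Delta = -16(4 a^3 + 27 b^2) mod 7 = 3
-1728 * (4 a)^3 = -1728 * (4*5)^3 mod 7 = 6
j = 6 * 3^(-1) mod 7 = 2

j = 2 (mod 7)


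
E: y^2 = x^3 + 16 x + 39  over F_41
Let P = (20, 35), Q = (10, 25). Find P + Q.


P != Q, so use the chord formula.
s = (y2 - y1) / (x2 - x1) = (31) / (31) mod 41 = 1
x3 = s^2 - x1 - x2 mod 41 = 1^2 - 20 - 10 = 12
y3 = s (x1 - x3) - y1 mod 41 = 1 * (20 - 12) - 35 = 14

P + Q = (12, 14)


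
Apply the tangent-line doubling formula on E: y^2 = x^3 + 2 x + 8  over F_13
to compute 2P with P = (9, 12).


Doubling: s = (3 x1^2 + a) / (2 y1)
s = (3*9^2 + 2) / (2*12) mod 13 = 1
x3 = s^2 - 2 x1 mod 13 = 1^2 - 2*9 = 9
y3 = s (x1 - x3) - y1 mod 13 = 1 * (9 - 9) - 12 = 1

2P = (9, 1)


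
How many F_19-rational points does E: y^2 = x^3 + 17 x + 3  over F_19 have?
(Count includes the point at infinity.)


For each x in F_19, count y with y^2 = x^3 + 17 x + 3 mod 19:
  x = 2: RHS = 7, y in [8, 11]  -> 2 point(s)
  x = 3: RHS = 5, y in [9, 10]  -> 2 point(s)
  x = 5: RHS = 4, y in [2, 17]  -> 2 point(s)
  x = 6: RHS = 17, y in [6, 13]  -> 2 point(s)
  x = 7: RHS = 9, y in [3, 16]  -> 2 point(s)
  x = 8: RHS = 5, y in [9, 10]  -> 2 point(s)
  x = 9: RHS = 11, y in [7, 12]  -> 2 point(s)
  x = 11: RHS = 1, y in [1, 18]  -> 2 point(s)
  x = 12: RHS = 16, y in [4, 15]  -> 2 point(s)
  x = 15: RHS = 4, y in [2, 17]  -> 2 point(s)
  x = 16: RHS = 1, y in [1, 18]  -> 2 point(s)
  x = 18: RHS = 4, y in [2, 17]  -> 2 point(s)
Affine points: 24. Add the point at infinity: total = 25.

#E(F_19) = 25


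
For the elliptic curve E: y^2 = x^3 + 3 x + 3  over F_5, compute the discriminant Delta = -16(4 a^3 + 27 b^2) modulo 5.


4 a^3 + 27 b^2 = 4*3^3 + 27*3^2 = 108 + 243 = 351
Delta = -16 * (351) = -5616
Delta mod 5 = 4

Delta = 4 (mod 5)


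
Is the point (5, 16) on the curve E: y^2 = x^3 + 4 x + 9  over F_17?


Check whether y^2 = x^3 + 4 x + 9 (mod 17) for (x, y) = (5, 16).
LHS: y^2 = 16^2 mod 17 = 1
RHS: x^3 + 4 x + 9 = 5^3 + 4*5 + 9 mod 17 = 1
LHS = RHS

Yes, on the curve


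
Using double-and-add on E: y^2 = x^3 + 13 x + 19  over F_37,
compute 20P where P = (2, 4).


k = 20 = 10100_2 (binary, LSB first: 00101)
Double-and-add from P = (2, 4):
  bit 0 = 0: acc unchanged = O
  bit 1 = 0: acc unchanged = O
  bit 2 = 1: acc = O + (12, 4) = (12, 4)
  bit 3 = 0: acc unchanged = (12, 4)
  bit 4 = 1: acc = (12, 4) + (19, 13) = (22, 36)

20P = (22, 36)


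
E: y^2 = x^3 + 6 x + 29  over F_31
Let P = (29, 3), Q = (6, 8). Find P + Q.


P != Q, so use the chord formula.
s = (y2 - y1) / (x2 - x1) = (5) / (8) mod 31 = 20
x3 = s^2 - x1 - x2 mod 31 = 20^2 - 29 - 6 = 24
y3 = s (x1 - x3) - y1 mod 31 = 20 * (29 - 24) - 3 = 4

P + Q = (24, 4)


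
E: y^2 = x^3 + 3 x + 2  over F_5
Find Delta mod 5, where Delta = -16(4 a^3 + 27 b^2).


4 a^3 + 27 b^2 = 4*3^3 + 27*2^2 = 108 + 108 = 216
Delta = -16 * (216) = -3456
Delta mod 5 = 4

Delta = 4 (mod 5)


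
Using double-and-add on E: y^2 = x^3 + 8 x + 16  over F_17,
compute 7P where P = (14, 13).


k = 7 = 111_2 (binary, LSB first: 111)
Double-and-add from P = (14, 13):
  bit 0 = 1: acc = O + (14, 13) = (14, 13)
  bit 1 = 1: acc = (14, 13) + (10, 12) = (9, 1)
  bit 2 = 1: acc = (9, 1) + (12, 2) = (15, 14)

7P = (15, 14)


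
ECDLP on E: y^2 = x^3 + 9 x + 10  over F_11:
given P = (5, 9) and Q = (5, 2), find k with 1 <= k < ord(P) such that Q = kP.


Enumerate multiples of P until we hit Q = (5, 2):
  1P = (5, 9)
  2P = (2, 5)
  3P = (7, 3)
  4P = (8, 0)
  5P = (7, 8)
  6P = (2, 6)
  7P = (5, 2)
Match found at i = 7.

k = 7


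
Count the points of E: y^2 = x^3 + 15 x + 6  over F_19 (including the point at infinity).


For each x in F_19, count y with y^2 = x^3 + 15 x + 6 mod 19:
  x = 0: RHS = 6, y in [5, 14]  -> 2 point(s)
  x = 2: RHS = 6, y in [5, 14]  -> 2 point(s)
  x = 4: RHS = 16, y in [4, 15]  -> 2 point(s)
  x = 5: RHS = 16, y in [4, 15]  -> 2 point(s)
  x = 7: RHS = 17, y in [6, 13]  -> 2 point(s)
  x = 8: RHS = 11, y in [7, 12]  -> 2 point(s)
  x = 10: RHS = 16, y in [4, 15]  -> 2 point(s)
  x = 11: RHS = 1, y in [1, 18]  -> 2 point(s)
  x = 13: RHS = 4, y in [2, 17]  -> 2 point(s)
  x = 17: RHS = 6, y in [5, 14]  -> 2 point(s)
  x = 18: RHS = 9, y in [3, 16]  -> 2 point(s)
Affine points: 22. Add the point at infinity: total = 23.

#E(F_19) = 23


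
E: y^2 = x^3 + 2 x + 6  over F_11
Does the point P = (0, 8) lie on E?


Check whether y^2 = x^3 + 2 x + 6 (mod 11) for (x, y) = (0, 8).
LHS: y^2 = 8^2 mod 11 = 9
RHS: x^3 + 2 x + 6 = 0^3 + 2*0 + 6 mod 11 = 6
LHS != RHS

No, not on the curve


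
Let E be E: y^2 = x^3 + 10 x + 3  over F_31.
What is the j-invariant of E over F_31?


Delta = -16(4 a^3 + 27 b^2) mod 31 = 2
-1728 * (4 a)^3 = -1728 * (4*10)^3 mod 31 = 4
j = 4 * 2^(-1) mod 31 = 2

j = 2 (mod 31)


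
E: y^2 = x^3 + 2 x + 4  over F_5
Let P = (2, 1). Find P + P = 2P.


Doubling: s = (3 x1^2 + a) / (2 y1)
s = (3*2^2 + 2) / (2*1) mod 5 = 2
x3 = s^2 - 2 x1 mod 5 = 2^2 - 2*2 = 0
y3 = s (x1 - x3) - y1 mod 5 = 2 * (2 - 0) - 1 = 3

2P = (0, 3)


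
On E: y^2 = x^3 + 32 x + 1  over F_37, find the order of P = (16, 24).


Compute successive multiples of P until we hit O:
  1P = (16, 24)
  2P = (32, 30)
  3P = (14, 23)
  4P = (35, 22)
  5P = (2, 31)
  6P = (10, 10)
  7P = (0, 1)
  8P = (5, 8)
  ... (continuing to 30P)
  30P = O

ord(P) = 30


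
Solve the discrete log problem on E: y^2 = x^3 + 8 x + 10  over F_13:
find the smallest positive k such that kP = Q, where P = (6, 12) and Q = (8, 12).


Enumerate multiples of P until we hit Q = (8, 12):
  1P = (6, 12)
  2P = (11, 5)
  3P = (12, 12)
  4P = (8, 1)
  5P = (0, 7)
  6P = (3, 10)
  7P = (3, 3)
  8P = (0, 6)
  9P = (8, 12)
Match found at i = 9.

k = 9


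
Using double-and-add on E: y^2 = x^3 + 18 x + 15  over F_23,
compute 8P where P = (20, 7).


k = 8 = 1000_2 (binary, LSB first: 0001)
Double-and-add from P = (20, 7):
  bit 0 = 0: acc unchanged = O
  bit 1 = 0: acc unchanged = O
  bit 2 = 0: acc unchanged = O
  bit 3 = 1: acc = O + (17, 17) = (17, 17)

8P = (17, 17)


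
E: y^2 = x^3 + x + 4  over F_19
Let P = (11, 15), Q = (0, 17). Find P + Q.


P != Q, so use the chord formula.
s = (y2 - y1) / (x2 - x1) = (2) / (8) mod 19 = 5
x3 = s^2 - x1 - x2 mod 19 = 5^2 - 11 - 0 = 14
y3 = s (x1 - x3) - y1 mod 19 = 5 * (11 - 14) - 15 = 8

P + Q = (14, 8)


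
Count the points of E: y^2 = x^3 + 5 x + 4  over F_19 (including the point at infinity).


For each x in F_19, count y with y^2 = x^3 + 5 x + 4 mod 19:
  x = 0: RHS = 4, y in [2, 17]  -> 2 point(s)
  x = 8: RHS = 5, y in [9, 10]  -> 2 point(s)
  x = 10: RHS = 9, y in [3, 16]  -> 2 point(s)
  x = 12: RHS = 6, y in [5, 14]  -> 2 point(s)
  x = 13: RHS = 5, y in [9, 10]  -> 2 point(s)
  x = 14: RHS = 6, y in [5, 14]  -> 2 point(s)
  x = 16: RHS = 0, y in [0]  -> 1 point(s)
  x = 17: RHS = 5, y in [9, 10]  -> 2 point(s)
  x = 18: RHS = 17, y in [6, 13]  -> 2 point(s)
Affine points: 17. Add the point at infinity: total = 18.

#E(F_19) = 18


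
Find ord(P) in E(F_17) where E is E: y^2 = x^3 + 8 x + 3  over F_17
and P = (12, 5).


Compute successive multiples of P until we hit O:
  1P = (12, 5)
  2P = (8, 1)
  3P = (15, 9)
  4P = (5, 10)
  5P = (13, 3)
  6P = (13, 14)
  7P = (5, 7)
  8P = (15, 8)
  ... (continuing to 11P)
  11P = O

ord(P) = 11


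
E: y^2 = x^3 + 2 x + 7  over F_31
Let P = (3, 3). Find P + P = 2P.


Doubling: s = (3 x1^2 + a) / (2 y1)
s = (3*3^2 + 2) / (2*3) mod 31 = 10
x3 = s^2 - 2 x1 mod 31 = 10^2 - 2*3 = 1
y3 = s (x1 - x3) - y1 mod 31 = 10 * (3 - 1) - 3 = 17

2P = (1, 17)


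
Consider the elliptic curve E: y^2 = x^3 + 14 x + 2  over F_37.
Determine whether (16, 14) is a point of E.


Check whether y^2 = x^3 + 14 x + 2 (mod 37) for (x, y) = (16, 14).
LHS: y^2 = 14^2 mod 37 = 11
RHS: x^3 + 14 x + 2 = 16^3 + 14*16 + 2 mod 37 = 30
LHS != RHS

No, not on the curve


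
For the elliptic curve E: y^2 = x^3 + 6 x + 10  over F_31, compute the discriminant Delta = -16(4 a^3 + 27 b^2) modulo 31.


4 a^3 + 27 b^2 = 4*6^3 + 27*10^2 = 864 + 2700 = 3564
Delta = -16 * (3564) = -57024
Delta mod 31 = 16

Delta = 16 (mod 31)


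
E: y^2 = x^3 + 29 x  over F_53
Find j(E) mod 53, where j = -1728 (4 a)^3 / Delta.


Delta = -16(4 a^3 + 27 b^2) mod 53 = 7
-1728 * (4 a)^3 = -1728 * (4*29)^3 mod 53 = 12
j = 12 * 7^(-1) mod 53 = 32

j = 32 (mod 53)


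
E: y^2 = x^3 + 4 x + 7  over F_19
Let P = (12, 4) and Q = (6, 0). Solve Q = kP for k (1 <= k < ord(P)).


Enumerate multiples of P until we hit Q = (6, 0):
  1P = (12, 4)
  2P = (6, 0)
Match found at i = 2.

k = 2


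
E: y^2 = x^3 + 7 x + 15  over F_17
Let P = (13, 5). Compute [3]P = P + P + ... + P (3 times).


k = 3 = 11_2 (binary, LSB first: 11)
Double-and-add from P = (13, 5):
  bit 0 = 1: acc = O + (13, 5) = (13, 5)
  bit 1 = 1: acc = (13, 5) + (0, 7) = (0, 10)

3P = (0, 10)


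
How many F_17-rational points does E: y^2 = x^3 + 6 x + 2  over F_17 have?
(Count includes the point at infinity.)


For each x in F_17, count y with y^2 = x^3 + 6 x + 2 mod 17:
  x = 0: RHS = 2, y in [6, 11]  -> 2 point(s)
  x = 1: RHS = 9, y in [3, 14]  -> 2 point(s)
  x = 3: RHS = 13, y in [8, 9]  -> 2 point(s)
  x = 5: RHS = 4, y in [2, 15]  -> 2 point(s)
  x = 6: RHS = 16, y in [4, 13]  -> 2 point(s)
  x = 7: RHS = 13, y in [8, 9]  -> 2 point(s)
  x = 8: RHS = 1, y in [1, 16]  -> 2 point(s)
  x = 10: RHS = 8, y in [5, 12]  -> 2 point(s)
  x = 12: RHS = 0, y in [0]  -> 1 point(s)
  x = 13: RHS = 16, y in [4, 13]  -> 2 point(s)
  x = 14: RHS = 8, y in [5, 12]  -> 2 point(s)
  x = 15: RHS = 16, y in [4, 13]  -> 2 point(s)
Affine points: 23. Add the point at infinity: total = 24.

#E(F_17) = 24


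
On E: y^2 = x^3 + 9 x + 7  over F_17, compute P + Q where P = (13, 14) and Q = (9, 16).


P != Q, so use the chord formula.
s = (y2 - y1) / (x2 - x1) = (2) / (13) mod 17 = 8
x3 = s^2 - x1 - x2 mod 17 = 8^2 - 13 - 9 = 8
y3 = s (x1 - x3) - y1 mod 17 = 8 * (13 - 8) - 14 = 9

P + Q = (8, 9)


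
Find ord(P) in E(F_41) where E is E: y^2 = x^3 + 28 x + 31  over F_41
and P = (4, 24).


Compute successive multiples of P until we hit O:
  1P = (4, 24)
  2P = (17, 34)
  3P = (40, 24)
  4P = (38, 17)
  5P = (0, 21)
  6P = (35, 4)
  7P = (6, 13)
  8P = (10, 9)
  ... (continuing to 45P)
  45P = O

ord(P) = 45


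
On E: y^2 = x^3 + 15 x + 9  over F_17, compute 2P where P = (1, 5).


Doubling: s = (3 x1^2 + a) / (2 y1)
s = (3*1^2 + 15) / (2*5) mod 17 = 12
x3 = s^2 - 2 x1 mod 17 = 12^2 - 2*1 = 6
y3 = s (x1 - x3) - y1 mod 17 = 12 * (1 - 6) - 5 = 3

2P = (6, 3)


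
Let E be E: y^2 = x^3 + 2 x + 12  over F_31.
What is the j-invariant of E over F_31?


Delta = -16(4 a^3 + 27 b^2) mod 31 = 24
-1728 * (4 a)^3 = -1728 * (4*2)^3 mod 31 = 4
j = 4 * 24^(-1) mod 31 = 26

j = 26 (mod 31)


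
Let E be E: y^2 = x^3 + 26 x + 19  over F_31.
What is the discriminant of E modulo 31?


4 a^3 + 27 b^2 = 4*26^3 + 27*19^2 = 70304 + 9747 = 80051
Delta = -16 * (80051) = -1280816
Delta mod 31 = 11

Delta = 11 (mod 31)


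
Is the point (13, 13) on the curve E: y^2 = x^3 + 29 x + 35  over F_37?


Check whether y^2 = x^3 + 29 x + 35 (mod 37) for (x, y) = (13, 13).
LHS: y^2 = 13^2 mod 37 = 21
RHS: x^3 + 29 x + 35 = 13^3 + 29*13 + 35 mod 37 = 19
LHS != RHS

No, not on the curve


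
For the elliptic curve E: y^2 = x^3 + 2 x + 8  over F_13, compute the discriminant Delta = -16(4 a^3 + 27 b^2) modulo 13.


4 a^3 + 27 b^2 = 4*2^3 + 27*8^2 = 32 + 1728 = 1760
Delta = -16 * (1760) = -28160
Delta mod 13 = 11

Delta = 11 (mod 13)


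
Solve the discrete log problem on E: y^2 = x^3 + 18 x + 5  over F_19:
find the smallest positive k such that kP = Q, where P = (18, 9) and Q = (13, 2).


Enumerate multiples of P until we hit Q = (13, 2):
  1P = (18, 9)
  2P = (6, 5)
  3P = (12, 12)
  4P = (13, 17)
  5P = (5, 12)
  6P = (1, 9)
  7P = (0, 10)
  8P = (2, 7)
  9P = (10, 11)
  10P = (16, 0)
  11P = (10, 8)
  12P = (2, 12)
  13P = (0, 9)
  14P = (1, 10)
  15P = (5, 7)
  16P = (13, 2)
Match found at i = 16.

k = 16
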